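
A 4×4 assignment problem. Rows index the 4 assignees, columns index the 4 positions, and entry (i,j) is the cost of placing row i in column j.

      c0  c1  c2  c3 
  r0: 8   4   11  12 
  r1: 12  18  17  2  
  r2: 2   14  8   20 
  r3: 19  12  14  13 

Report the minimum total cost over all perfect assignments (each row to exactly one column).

Minimum assignment cost: 22

optimal assignment: row0→col1 (cost 4), row1→col3 (cost 2), row2→col0 (cost 2), row3→col2 (cost 14)
total = 4 + 2 + 2 + 14 = 22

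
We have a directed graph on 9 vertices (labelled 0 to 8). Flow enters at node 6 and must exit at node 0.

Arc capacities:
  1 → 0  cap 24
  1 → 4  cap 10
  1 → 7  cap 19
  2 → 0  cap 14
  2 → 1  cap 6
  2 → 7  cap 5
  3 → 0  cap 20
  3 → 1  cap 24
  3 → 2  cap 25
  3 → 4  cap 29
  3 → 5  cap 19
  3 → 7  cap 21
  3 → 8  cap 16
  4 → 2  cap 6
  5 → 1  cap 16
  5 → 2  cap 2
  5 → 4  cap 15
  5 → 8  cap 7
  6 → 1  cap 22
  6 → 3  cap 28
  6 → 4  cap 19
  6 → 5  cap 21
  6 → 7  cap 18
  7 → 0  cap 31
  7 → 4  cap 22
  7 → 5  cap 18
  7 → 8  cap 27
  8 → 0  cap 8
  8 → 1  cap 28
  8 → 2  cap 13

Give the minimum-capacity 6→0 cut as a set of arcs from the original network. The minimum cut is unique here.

Min-cut arcs: {(4,2), (6,1), (6,3), (6,5), (6,7)} (total capacity 95)

augment #1: 6→1→0 push 22
augment #2: 6→3→0 push 20
augment #3: 6→7→0 push 18
augment #4: 6→3→1→0 push 2
augment #5: 6→3→2→0 push 6
augment #6: 6→4→2→0 push 6
augment #7: 6→5→2→0 push 2
augment #8: 6→5→8→0 push 7
augment #9: 6→5→1→7→0 push 12
max flow = 95; residual-reachable set from 6 gives S-side
cut edges (S→T): {(4,2), (6,1), (6,3), (6,5), (6,7)} total cap 95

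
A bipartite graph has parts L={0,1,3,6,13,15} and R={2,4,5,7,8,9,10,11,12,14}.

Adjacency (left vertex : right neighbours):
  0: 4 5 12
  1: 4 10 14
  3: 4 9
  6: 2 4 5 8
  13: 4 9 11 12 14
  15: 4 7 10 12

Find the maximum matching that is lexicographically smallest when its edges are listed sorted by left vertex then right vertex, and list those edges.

|M| = 6 (so the lex-smallest maximum matching has 6 edges)
process left vertices in ascending order; for each, take the smallest-labelled available neighbour that still permits 6 edges overall, or leave it unmatched if none does
lex-smallest matching: {0-4, 1-10, 3-9, 6-2, 13-11, 15-7}

Lex-smallest maximum matching: {(0,4), (1,10), (3,9), (6,2), (13,11), (15,7)}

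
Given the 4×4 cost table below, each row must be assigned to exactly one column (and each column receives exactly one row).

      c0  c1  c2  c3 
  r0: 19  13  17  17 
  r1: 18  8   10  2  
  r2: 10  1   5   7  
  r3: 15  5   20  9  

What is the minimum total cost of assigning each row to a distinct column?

Minimum assignment cost: 31

optimal assignment: row0→col0 (cost 19), row1→col3 (cost 2), row2→col2 (cost 5), row3→col1 (cost 5)
total = 19 + 2 + 5 + 5 = 31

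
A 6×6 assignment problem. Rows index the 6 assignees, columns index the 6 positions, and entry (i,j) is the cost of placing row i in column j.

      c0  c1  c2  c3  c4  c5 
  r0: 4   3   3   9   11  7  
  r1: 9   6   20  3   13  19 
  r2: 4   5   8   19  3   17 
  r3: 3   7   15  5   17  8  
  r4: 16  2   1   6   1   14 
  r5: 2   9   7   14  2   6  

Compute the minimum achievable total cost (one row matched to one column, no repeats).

optimal assignment: row0→col1 (cost 3), row1→col3 (cost 3), row2→col4 (cost 3), row3→col0 (cost 3), row4→col2 (cost 1), row5→col5 (cost 6)
total = 3 + 3 + 3 + 3 + 1 + 6 = 19

Minimum assignment cost: 19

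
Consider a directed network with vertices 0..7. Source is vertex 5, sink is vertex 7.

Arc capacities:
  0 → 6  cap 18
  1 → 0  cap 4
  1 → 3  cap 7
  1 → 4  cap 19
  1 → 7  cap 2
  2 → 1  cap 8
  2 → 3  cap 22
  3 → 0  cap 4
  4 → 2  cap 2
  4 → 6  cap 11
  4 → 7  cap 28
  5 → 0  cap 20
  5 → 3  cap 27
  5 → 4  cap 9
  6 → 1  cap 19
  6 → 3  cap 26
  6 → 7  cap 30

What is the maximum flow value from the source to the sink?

Maximum flow value: 27

augment #1: 5→4→7 bottleneck 9, total now 9
augment #2: 5→0→6→7 bottleneck 18, total now 27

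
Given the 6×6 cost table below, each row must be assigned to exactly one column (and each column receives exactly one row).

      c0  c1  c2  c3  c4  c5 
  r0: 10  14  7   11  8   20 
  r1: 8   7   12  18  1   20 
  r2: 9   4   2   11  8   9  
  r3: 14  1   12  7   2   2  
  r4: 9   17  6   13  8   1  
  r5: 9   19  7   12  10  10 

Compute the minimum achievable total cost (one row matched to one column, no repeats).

Minimum assignment cost: 25

optimal assignment: row0→col3 (cost 11), row1→col4 (cost 1), row2→col2 (cost 2), row3→col1 (cost 1), row4→col5 (cost 1), row5→col0 (cost 9)
total = 11 + 1 + 2 + 1 + 1 + 9 = 25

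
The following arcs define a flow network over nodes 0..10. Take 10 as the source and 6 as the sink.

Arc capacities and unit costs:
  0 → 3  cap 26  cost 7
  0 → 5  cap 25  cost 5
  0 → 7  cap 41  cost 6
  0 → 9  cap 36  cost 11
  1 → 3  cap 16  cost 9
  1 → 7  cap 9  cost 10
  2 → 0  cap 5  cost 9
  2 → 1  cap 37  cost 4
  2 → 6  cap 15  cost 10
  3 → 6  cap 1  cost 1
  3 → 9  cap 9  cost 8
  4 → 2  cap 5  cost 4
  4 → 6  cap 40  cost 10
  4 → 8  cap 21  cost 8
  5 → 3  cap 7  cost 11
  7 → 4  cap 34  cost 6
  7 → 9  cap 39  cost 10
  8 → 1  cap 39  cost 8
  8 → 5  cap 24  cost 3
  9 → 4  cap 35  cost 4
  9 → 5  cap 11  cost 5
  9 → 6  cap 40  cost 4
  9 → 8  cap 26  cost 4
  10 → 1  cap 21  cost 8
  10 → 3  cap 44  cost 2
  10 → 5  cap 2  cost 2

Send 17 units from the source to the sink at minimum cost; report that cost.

shortest-cost path #1: 10→3→6 push 1 @ unit cost 3 (adds 3)
shortest-cost path #2: 10→3→9→6 push 9 @ unit cost 14 (adds 126)
shortest-cost path #3: 10→1→7→9→6 push 7 @ unit cost 32 (adds 224)
total cost = 353

Minimum cost for 17 units: 353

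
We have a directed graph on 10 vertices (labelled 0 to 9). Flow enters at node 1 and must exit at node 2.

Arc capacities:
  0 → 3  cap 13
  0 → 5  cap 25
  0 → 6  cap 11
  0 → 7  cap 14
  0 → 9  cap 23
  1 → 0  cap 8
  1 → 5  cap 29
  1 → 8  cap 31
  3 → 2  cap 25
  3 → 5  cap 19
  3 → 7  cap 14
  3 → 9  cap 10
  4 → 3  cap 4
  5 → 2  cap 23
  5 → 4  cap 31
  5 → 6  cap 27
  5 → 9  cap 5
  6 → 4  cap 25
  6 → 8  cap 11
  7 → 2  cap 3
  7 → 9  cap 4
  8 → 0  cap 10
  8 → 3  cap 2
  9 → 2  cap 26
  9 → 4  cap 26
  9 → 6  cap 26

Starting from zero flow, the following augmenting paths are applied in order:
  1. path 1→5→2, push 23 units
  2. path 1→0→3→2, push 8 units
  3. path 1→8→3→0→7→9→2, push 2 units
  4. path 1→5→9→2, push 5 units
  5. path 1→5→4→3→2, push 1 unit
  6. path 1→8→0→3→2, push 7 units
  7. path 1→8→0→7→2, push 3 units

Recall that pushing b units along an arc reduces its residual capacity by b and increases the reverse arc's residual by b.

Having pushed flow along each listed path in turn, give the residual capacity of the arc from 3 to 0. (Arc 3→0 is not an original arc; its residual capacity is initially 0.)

Residual capacity of (3,0): 13

after path 1 (1→5→2, push 23): res(3,0)=0
after path 2 (1→0→3→2, push 8): res(3,0)=8
after path 3 (1→8→3→0→7→9→2, push 2): res(3,0)=6
after path 4 (1→5→9→2, push 5): res(3,0)=6
after path 5 (1→5→4→3→2, push 1): res(3,0)=6
after path 6 (1→8→0→3→2, push 7): res(3,0)=13
after path 7 (1→8→0→7→2, push 3): res(3,0)=13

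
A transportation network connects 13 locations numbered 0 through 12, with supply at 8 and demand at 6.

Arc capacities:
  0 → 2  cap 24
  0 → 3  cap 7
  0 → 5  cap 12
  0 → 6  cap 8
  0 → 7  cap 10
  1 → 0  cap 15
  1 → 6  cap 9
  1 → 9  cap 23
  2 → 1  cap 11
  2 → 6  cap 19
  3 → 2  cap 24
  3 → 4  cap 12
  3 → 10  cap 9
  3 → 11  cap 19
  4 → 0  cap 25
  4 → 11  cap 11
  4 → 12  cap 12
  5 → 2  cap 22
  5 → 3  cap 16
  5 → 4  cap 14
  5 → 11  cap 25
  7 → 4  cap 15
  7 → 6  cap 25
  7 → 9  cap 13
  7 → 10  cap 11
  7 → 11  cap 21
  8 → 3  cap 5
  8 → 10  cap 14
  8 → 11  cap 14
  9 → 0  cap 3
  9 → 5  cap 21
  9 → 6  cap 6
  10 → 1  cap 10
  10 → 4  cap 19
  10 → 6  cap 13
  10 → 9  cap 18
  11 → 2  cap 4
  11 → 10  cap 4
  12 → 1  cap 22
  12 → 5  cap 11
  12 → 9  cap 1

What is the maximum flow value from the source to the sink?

Maximum flow value: 27

augment #1: 8→10→6 bottleneck 13, total now 13
augment #2: 8→3→2→6 bottleneck 5, total now 18
augment #3: 8→10→1→6 bottleneck 1, total now 19
augment #4: 8→11→2→6 bottleneck 4, total now 23
augment #5: 8→11→10→1→6 bottleneck 4, total now 27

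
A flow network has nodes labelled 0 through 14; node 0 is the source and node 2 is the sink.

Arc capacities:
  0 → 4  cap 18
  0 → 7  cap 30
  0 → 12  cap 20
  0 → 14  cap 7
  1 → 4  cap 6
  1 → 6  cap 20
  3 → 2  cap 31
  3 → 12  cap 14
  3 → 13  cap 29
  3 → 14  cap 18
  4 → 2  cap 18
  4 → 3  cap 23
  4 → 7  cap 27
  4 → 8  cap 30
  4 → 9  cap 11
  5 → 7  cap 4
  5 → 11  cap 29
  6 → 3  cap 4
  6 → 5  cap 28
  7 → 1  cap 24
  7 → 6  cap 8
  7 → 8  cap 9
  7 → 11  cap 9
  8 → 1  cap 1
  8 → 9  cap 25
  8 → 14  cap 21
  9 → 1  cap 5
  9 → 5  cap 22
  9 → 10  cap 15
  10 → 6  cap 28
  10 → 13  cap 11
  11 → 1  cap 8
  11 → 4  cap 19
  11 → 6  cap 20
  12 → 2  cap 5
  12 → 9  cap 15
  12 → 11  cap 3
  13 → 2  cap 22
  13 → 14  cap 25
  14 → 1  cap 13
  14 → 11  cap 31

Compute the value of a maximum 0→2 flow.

augment #1: 0→4→2 bottleneck 18, total now 18
augment #2: 0→12→2 bottleneck 5, total now 23
augment #3: 0→7→6→3→2 bottleneck 4, total now 27
augment #4: 0→7→1→4→3→2 bottleneck 6, total now 33
augment #5: 0→7→11→4→3→2 bottleneck 9, total now 42
augment #6: 0→12→9→10→13→2 bottleneck 11, total now 53
augment #7: 0→12→11→4→3→2 bottleneck 3, total now 56
augment #8: 0→14→11→4→3→2 bottleneck 5, total now 61

Maximum flow value: 61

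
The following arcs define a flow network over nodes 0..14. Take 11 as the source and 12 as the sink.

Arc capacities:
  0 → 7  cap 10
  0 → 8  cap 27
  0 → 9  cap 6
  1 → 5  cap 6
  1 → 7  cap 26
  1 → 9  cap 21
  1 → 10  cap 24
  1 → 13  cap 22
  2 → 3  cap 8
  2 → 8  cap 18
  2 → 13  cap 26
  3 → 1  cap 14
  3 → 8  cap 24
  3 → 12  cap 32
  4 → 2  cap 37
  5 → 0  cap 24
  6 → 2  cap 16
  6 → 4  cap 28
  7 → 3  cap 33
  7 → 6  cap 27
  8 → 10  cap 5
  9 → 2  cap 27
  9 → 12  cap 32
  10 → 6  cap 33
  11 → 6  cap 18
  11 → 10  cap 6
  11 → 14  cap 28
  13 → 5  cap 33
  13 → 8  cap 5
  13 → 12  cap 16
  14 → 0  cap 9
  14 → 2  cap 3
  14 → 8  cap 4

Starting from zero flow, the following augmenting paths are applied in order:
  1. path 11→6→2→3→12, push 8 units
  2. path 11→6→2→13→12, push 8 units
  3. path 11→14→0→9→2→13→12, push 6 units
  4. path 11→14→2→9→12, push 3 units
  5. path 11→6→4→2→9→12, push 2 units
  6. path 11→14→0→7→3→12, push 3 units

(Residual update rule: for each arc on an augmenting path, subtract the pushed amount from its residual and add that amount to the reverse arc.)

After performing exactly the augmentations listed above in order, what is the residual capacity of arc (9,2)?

Residual capacity of (9,2): 26

after path 1 (11→6→2→3→12, push 8): res(9,2)=27
after path 2 (11→6→2→13→12, push 8): res(9,2)=27
after path 3 (11→14→0→9→2→13→12, push 6): res(9,2)=21
after path 4 (11→14→2→9→12, push 3): res(9,2)=24
after path 5 (11→6→4→2→9→12, push 2): res(9,2)=26
after path 6 (11→14→0→7→3→12, push 3): res(9,2)=26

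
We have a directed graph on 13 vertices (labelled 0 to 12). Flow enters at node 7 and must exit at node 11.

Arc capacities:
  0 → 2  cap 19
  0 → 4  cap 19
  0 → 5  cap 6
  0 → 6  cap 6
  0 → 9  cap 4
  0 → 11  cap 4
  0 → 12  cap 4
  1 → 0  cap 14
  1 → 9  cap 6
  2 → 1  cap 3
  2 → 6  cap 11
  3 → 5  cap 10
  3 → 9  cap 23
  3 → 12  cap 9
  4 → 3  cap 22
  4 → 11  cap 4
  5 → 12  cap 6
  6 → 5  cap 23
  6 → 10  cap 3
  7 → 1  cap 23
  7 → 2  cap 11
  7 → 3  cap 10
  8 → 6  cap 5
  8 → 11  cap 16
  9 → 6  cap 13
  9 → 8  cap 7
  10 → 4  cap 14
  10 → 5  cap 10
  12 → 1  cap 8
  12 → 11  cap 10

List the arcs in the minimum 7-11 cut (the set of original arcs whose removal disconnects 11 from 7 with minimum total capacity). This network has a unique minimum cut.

Min-cut arcs: {(0,11), (4,11), (9,8), (12,11)} (total capacity 25)

augment #1: 7→1→0→11 push 4
augment #2: 7→3→12→11 push 9
augment #3: 7→1→0→4→11 push 4
augment #4: 7→1→0→12→11 push 1
augment #5: 7→1→9→8→11 push 6
augment #6: 7→3→9→8→11 push 1
max flow = 25; residual-reachable set from 7 gives S-side
cut edges (S→T): {(0,11), (4,11), (9,8), (12,11)} total cap 25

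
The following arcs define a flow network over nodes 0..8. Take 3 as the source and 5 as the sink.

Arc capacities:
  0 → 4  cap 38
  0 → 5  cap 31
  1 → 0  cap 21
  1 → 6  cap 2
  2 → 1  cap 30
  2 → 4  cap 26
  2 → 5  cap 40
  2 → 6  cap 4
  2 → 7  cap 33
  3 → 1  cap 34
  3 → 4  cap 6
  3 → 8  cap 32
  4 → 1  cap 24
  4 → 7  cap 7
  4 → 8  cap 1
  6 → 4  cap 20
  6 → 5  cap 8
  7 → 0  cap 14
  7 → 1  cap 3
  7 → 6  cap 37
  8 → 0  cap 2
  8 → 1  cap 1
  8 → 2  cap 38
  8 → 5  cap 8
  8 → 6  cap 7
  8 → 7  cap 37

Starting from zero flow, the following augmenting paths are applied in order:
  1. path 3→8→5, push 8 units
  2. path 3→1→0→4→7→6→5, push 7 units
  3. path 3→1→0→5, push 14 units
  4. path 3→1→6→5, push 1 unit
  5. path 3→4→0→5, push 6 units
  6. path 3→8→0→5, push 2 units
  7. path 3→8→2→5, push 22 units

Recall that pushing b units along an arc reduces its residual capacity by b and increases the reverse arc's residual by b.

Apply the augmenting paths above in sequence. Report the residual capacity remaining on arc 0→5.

after path 1 (3→8→5, push 8): res(0,5)=31
after path 2 (3→1→0→4→7→6→5, push 7): res(0,5)=31
after path 3 (3→1→0→5, push 14): res(0,5)=17
after path 4 (3→1→6→5, push 1): res(0,5)=17
after path 5 (3→4→0→5, push 6): res(0,5)=11
after path 6 (3→8→0→5, push 2): res(0,5)=9
after path 7 (3→8→2→5, push 22): res(0,5)=9

Residual capacity of (0,5): 9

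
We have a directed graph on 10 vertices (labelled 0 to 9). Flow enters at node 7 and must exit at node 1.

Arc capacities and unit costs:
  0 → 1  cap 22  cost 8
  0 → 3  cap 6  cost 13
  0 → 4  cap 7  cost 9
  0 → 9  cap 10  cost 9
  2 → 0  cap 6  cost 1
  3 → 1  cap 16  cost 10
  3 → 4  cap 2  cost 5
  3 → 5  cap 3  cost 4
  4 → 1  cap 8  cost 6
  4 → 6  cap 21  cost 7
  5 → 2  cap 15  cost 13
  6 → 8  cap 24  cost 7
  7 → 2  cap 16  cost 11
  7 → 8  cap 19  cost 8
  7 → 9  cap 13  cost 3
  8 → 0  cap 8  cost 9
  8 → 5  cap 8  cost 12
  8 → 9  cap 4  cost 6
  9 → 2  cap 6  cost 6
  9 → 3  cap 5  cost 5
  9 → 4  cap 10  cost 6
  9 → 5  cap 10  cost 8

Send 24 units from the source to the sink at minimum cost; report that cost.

shortest-cost path #1: 7→9→4→1 push 8 @ unit cost 15 (adds 120)
shortest-cost path #2: 7→9→3→1 push 5 @ unit cost 18 (adds 90)
shortest-cost path #3: 7→2→0→1 push 6 @ unit cost 20 (adds 120)
shortest-cost path #4: 7→8→0→1 push 5 @ unit cost 25 (adds 125)
total cost = 455

Minimum cost for 24 units: 455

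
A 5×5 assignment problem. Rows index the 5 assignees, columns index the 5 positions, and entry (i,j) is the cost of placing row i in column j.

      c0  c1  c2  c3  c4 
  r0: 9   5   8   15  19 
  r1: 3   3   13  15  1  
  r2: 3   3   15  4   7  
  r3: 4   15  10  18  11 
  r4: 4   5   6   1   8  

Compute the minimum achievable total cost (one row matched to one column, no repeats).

Minimum assignment cost: 17

optimal assignment: row0→col2 (cost 8), row1→col4 (cost 1), row2→col1 (cost 3), row3→col0 (cost 4), row4→col3 (cost 1)
total = 8 + 1 + 3 + 4 + 1 = 17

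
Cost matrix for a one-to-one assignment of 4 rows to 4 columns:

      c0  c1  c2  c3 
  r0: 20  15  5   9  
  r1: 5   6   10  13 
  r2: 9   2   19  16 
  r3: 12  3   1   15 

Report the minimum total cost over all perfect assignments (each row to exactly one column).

Minimum assignment cost: 17

optimal assignment: row0→col3 (cost 9), row1→col0 (cost 5), row2→col1 (cost 2), row3→col2 (cost 1)
total = 9 + 5 + 2 + 1 = 17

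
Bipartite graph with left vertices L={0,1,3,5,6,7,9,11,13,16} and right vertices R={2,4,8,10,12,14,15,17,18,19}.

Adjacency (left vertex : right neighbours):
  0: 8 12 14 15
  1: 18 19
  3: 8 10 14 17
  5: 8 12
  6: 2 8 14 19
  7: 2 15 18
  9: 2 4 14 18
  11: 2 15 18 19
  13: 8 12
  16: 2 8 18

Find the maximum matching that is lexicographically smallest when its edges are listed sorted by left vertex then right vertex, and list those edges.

|M| = 9 (so the lex-smallest maximum matching has 9 edges)
process left vertices in ascending order; for each, take the smallest-labelled available neighbour that still permits 9 edges overall, or leave it unmatched if none does
lex-smallest matching: {0-8, 1-18, 3-10, 5-12, 6-14, 7-15, 9-4, 11-19, 16-2}

Lex-smallest maximum matching: {(0,8), (1,18), (3,10), (5,12), (6,14), (7,15), (9,4), (11,19), (16,2)}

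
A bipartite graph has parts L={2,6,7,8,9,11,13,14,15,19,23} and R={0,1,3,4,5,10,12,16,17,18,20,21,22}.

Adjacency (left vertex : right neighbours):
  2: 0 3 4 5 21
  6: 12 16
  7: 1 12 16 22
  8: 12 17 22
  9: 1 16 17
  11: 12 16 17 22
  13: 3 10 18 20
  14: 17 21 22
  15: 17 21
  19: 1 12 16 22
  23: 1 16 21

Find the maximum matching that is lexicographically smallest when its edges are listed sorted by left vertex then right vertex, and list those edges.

|M| = 8 (so the lex-smallest maximum matching has 8 edges)
process left vertices in ascending order; for each, take the smallest-labelled available neighbour that still permits 8 edges overall, or leave it unmatched if none does
lex-smallest matching: {2-0, 6-12, 7-1, 8-17, 9-16, 11-22, 13-3, 14-21}

Lex-smallest maximum matching: {(2,0), (6,12), (7,1), (8,17), (9,16), (11,22), (13,3), (14,21)}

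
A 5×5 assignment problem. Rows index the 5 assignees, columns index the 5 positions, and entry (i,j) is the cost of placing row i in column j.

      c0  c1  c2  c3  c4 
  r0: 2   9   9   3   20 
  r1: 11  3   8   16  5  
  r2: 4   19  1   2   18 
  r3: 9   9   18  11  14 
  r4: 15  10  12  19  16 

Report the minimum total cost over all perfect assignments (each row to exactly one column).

optimal assignment: row0→col3 (cost 3), row1→col4 (cost 5), row2→col2 (cost 1), row3→col0 (cost 9), row4→col1 (cost 10)
total = 3 + 5 + 1 + 9 + 10 = 28

Minimum assignment cost: 28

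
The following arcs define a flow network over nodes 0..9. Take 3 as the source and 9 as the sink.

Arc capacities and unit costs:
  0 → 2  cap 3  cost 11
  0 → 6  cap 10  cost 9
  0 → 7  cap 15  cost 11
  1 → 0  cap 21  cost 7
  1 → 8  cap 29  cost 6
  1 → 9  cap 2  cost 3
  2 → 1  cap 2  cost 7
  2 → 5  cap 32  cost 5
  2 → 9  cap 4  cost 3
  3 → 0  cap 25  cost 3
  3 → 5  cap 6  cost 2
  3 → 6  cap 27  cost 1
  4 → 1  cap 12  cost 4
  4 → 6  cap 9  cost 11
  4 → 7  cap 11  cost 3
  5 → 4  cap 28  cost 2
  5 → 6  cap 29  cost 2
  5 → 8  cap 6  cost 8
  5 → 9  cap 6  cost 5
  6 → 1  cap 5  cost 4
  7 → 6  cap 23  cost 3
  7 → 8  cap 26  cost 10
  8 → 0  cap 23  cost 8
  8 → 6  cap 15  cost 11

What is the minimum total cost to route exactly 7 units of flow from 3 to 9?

shortest-cost path #1: 3→5→9 push 6 @ unit cost 7 (adds 42)
shortest-cost path #2: 3→6→1→9 push 1 @ unit cost 8 (adds 8)
total cost = 50

Minimum cost for 7 units: 50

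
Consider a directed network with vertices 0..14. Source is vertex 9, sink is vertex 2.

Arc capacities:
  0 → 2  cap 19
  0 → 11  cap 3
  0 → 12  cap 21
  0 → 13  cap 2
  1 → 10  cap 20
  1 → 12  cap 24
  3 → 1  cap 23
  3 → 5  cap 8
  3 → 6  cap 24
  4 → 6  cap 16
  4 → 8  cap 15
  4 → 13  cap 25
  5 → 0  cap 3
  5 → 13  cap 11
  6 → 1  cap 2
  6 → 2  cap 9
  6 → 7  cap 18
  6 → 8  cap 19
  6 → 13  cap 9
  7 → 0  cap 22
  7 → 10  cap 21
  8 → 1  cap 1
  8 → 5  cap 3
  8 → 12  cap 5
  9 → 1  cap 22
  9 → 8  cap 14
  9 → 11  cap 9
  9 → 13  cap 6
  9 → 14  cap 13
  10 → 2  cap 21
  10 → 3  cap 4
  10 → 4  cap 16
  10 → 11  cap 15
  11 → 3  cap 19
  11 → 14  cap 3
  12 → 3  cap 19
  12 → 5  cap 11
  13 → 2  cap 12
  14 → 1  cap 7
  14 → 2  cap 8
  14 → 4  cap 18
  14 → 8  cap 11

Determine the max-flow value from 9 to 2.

augment #1: 9→13→2 bottleneck 6, total now 6
augment #2: 9→14→2 bottleneck 8, total now 14
augment #3: 9→1→10→2 bottleneck 20, total now 34
augment #4: 9→8→5→0→2 bottleneck 3, total now 37
augment #5: 9→11→3→6→2 bottleneck 9, total now 46
augment #6: 9→14→4→13→2 bottleneck 5, total now 51
augment #7: 9→1→12→5→13→2 bottleneck 1, total now 52
augment #8: 9→1→12→3→6→7→0→2 bottleneck 1, total now 53
augment #9: 9→8→12→3→6→7→0→2 bottleneck 5, total now 58
augment #10: 9→8→1→12→3→6→7→0→2 bottleneck 1, total now 59

Maximum flow value: 59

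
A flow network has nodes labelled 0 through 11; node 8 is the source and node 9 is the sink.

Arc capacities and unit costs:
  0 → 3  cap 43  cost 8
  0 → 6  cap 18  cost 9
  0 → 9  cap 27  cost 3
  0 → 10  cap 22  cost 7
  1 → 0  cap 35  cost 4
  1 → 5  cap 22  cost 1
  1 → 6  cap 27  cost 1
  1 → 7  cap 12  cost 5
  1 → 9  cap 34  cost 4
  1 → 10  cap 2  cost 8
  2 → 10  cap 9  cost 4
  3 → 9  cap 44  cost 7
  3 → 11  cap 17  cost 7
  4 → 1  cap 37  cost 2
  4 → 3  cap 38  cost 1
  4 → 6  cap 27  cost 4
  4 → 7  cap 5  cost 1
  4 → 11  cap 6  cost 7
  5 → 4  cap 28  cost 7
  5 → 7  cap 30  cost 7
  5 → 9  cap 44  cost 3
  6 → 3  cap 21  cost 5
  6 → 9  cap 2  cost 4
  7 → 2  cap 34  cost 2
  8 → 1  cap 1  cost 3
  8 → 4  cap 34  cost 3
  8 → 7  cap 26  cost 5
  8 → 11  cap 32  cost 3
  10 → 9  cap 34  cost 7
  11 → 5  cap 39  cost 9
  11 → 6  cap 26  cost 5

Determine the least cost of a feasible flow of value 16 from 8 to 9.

shortest-cost path #1: 8→1→9 push 1 @ unit cost 7 (adds 7)
shortest-cost path #2: 8→4→1→9 push 15 @ unit cost 9 (adds 135)
total cost = 142

Minimum cost for 16 units: 142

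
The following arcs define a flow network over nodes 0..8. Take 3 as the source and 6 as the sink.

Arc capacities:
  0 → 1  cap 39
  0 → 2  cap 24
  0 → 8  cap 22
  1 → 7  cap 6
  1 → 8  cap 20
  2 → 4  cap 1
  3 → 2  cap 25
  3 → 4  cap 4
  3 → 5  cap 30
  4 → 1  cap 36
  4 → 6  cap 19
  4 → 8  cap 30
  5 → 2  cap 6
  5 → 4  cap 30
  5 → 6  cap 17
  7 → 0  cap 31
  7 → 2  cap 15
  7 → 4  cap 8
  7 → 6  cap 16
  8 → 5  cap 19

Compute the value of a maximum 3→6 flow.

Maximum flow value: 35

augment #1: 3→4→6 bottleneck 4, total now 4
augment #2: 3→5→6 bottleneck 17, total now 21
augment #3: 3→2→4→6 bottleneck 1, total now 22
augment #4: 3→5→4→6 bottleneck 13, total now 35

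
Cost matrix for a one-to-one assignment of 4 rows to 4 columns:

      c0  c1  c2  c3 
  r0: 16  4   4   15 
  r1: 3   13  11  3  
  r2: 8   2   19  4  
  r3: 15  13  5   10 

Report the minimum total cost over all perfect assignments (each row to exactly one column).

optimal assignment: row0→col1 (cost 4), row1→col0 (cost 3), row2→col3 (cost 4), row3→col2 (cost 5)
total = 4 + 3 + 4 + 5 = 16

Minimum assignment cost: 16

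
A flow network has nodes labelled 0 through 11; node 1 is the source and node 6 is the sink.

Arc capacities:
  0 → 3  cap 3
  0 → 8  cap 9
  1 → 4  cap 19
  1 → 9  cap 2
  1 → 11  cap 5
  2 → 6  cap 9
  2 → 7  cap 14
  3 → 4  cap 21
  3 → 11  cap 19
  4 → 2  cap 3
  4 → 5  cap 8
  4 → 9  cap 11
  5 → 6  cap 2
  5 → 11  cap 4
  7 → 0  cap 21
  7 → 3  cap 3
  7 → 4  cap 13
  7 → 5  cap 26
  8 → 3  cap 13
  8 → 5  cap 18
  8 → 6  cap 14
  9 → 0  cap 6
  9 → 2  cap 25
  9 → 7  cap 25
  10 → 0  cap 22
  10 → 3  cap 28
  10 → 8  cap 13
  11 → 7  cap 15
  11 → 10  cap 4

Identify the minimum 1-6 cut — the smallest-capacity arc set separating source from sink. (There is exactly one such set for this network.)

Min-cut arcs: {(0,8), (2,6), (5,6), (11,10)} (total capacity 24)

augment #1: 1→4→2→6 push 3
augment #2: 1→4→5→6 push 2
augment #3: 1→9→2→6 push 2
augment #4: 1→4→9→2→6 push 4
augment #5: 1→11→10→8→6 push 4
augment #6: 1→4→9→0→8→6 push 6
augment #7: 1→11→7→0→8→6 push 1
augment #8: 1→4→9→7→0→8→6 push 1
augment #9: 1→4→5→11→7→0→8→6 push 1
max flow = 24; residual-reachable set from 1 gives S-side
cut edges (S→T): {(0,8), (2,6), (5,6), (11,10)} total cap 24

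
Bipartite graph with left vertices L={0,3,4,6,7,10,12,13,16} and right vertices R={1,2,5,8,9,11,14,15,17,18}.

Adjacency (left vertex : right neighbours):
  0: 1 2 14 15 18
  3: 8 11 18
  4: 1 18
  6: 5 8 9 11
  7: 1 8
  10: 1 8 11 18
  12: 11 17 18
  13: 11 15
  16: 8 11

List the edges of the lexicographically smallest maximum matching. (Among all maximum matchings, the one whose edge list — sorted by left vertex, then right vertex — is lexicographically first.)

Lex-smallest maximum matching: {(0,2), (3,8), (4,1), (6,5), (10,18), (12,17), (13,15), (16,11)}

|M| = 8 (so the lex-smallest maximum matching has 8 edges)
process left vertices in ascending order; for each, take the smallest-labelled available neighbour that still permits 8 edges overall, or leave it unmatched if none does
lex-smallest matching: {0-2, 3-8, 4-1, 6-5, 10-18, 12-17, 13-15, 16-11}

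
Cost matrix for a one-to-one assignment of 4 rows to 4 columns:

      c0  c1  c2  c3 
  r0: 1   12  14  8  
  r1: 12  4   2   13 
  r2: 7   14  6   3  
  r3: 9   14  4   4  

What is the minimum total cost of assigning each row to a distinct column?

Minimum assignment cost: 12

optimal assignment: row0→col0 (cost 1), row1→col1 (cost 4), row2→col3 (cost 3), row3→col2 (cost 4)
total = 1 + 4 + 3 + 4 = 12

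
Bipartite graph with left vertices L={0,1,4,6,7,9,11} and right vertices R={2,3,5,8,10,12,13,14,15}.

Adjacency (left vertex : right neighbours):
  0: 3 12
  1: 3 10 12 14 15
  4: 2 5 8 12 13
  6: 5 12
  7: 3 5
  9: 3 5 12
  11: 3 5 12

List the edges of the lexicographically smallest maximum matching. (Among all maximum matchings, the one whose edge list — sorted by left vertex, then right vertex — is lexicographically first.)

|M| = 5 (so the lex-smallest maximum matching has 5 edges)
process left vertices in ascending order; for each, take the smallest-labelled available neighbour that still permits 5 edges overall, or leave it unmatched if none does
lex-smallest matching: {0-3, 1-10, 4-2, 6-5, 9-12}

Lex-smallest maximum matching: {(0,3), (1,10), (4,2), (6,5), (9,12)}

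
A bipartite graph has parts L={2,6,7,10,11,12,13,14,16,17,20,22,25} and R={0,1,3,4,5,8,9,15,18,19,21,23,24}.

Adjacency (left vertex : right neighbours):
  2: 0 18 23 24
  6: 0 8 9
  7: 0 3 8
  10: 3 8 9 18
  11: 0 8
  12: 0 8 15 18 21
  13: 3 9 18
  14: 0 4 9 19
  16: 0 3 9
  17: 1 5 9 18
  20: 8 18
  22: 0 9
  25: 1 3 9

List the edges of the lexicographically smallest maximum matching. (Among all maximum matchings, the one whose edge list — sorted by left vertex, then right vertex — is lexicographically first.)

|M| = 10 (so the lex-smallest maximum matching has 10 edges)
process left vertices in ascending order; for each, take the smallest-labelled available neighbour that still permits 10 edges overall, or leave it unmatched if none does
lex-smallest matching: {2-23, 6-0, 7-3, 10-8, 12-15, 13-9, 14-4, 17-5, 20-18, 25-1}

Lex-smallest maximum matching: {(2,23), (6,0), (7,3), (10,8), (12,15), (13,9), (14,4), (17,5), (20,18), (25,1)}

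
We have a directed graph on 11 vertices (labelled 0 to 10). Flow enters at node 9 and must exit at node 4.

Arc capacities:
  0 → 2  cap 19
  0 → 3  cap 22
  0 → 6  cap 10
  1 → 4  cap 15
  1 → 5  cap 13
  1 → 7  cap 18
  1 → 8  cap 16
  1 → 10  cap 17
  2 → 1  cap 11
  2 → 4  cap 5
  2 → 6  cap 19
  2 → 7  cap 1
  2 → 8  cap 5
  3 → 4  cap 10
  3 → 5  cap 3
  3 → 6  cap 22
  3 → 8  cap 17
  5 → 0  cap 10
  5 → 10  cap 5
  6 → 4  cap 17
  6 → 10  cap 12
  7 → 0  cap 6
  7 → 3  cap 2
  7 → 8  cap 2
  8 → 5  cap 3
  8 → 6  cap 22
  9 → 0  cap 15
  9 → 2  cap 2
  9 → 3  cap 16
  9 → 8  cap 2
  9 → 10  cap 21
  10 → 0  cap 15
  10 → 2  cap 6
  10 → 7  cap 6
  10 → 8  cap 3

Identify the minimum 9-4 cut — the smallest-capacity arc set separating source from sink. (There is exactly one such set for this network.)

augment #1: 9→2→4 push 2
augment #2: 9→3→4 push 10
augment #3: 9→0→2→4 push 3
augment #4: 9→0→6→4 push 10
augment #5: 9→3→6→4 push 6
augment #6: 9→8→6→4 push 1
augment #7: 9→0→2→1→4 push 2
augment #8: 9→10→2→1→4 push 6
augment #9: 9→10→0→2→1→4 push 3
max flow = 43; residual-reachable set from 9 gives S-side
cut edges (S→T): {(2,1), (2,4), (3,4), (6,4)} total cap 43

Min-cut arcs: {(2,1), (2,4), (3,4), (6,4)} (total capacity 43)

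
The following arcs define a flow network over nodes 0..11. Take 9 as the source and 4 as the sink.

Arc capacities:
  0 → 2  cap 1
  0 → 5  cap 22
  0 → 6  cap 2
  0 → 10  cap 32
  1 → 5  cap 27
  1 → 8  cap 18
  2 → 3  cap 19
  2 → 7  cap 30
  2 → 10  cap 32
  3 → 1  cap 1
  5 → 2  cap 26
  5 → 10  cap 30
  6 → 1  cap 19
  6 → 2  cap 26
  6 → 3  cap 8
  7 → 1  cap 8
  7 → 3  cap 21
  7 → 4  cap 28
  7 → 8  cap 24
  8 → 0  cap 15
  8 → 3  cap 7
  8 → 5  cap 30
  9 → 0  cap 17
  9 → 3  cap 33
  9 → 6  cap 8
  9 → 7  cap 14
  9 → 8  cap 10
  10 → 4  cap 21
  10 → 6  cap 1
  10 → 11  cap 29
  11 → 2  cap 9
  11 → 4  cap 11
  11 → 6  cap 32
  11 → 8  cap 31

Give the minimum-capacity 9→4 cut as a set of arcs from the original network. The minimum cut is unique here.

Min-cut arcs: {(3,1), (9,0), (9,6), (9,7), (9,8)} (total capacity 50)

augment #1: 9→7→4 push 14
augment #2: 9→0→10→4 push 17
augment #3: 9→6→2→7→4 push 8
augment #4: 9→8→0→10→4 push 4
augment #5: 9→8→0→2→7→4 push 1
augment #6: 9→8→0→10→11→4 push 5
augment #7: 9→3→1→5→2→7→4 push 1
max flow = 50; residual-reachable set from 9 gives S-side
cut edges (S→T): {(3,1), (9,0), (9,6), (9,7), (9,8)} total cap 50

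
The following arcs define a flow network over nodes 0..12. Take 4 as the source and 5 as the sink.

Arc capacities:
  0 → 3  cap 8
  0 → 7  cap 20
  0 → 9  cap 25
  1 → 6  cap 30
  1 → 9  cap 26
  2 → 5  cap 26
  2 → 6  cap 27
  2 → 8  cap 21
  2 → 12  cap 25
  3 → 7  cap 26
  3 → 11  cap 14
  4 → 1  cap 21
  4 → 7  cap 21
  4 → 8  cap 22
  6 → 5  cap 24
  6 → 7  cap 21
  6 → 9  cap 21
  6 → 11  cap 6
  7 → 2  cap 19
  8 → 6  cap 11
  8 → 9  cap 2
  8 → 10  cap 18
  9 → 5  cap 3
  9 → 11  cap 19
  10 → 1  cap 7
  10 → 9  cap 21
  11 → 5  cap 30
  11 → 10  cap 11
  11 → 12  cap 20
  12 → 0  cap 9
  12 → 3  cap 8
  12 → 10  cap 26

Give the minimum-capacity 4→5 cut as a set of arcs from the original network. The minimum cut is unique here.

augment #1: 4→1→6→5 push 21
augment #2: 4→7→2→5 push 19
augment #3: 4→8→6→5 push 3
augment #4: 4→8→9→5 push 2
augment #5: 4→8→6→9→5 push 1
augment #6: 4→8→6→11→5 push 6
augment #7: 4→8→6→9→11→5 push 1
augment #8: 4→8→10→9→11→5 push 9
max flow = 62; residual-reachable set from 4 gives S-side
cut edges (S→T): {(4,1), (4,8), (7,2)} total cap 62

Min-cut arcs: {(4,1), (4,8), (7,2)} (total capacity 62)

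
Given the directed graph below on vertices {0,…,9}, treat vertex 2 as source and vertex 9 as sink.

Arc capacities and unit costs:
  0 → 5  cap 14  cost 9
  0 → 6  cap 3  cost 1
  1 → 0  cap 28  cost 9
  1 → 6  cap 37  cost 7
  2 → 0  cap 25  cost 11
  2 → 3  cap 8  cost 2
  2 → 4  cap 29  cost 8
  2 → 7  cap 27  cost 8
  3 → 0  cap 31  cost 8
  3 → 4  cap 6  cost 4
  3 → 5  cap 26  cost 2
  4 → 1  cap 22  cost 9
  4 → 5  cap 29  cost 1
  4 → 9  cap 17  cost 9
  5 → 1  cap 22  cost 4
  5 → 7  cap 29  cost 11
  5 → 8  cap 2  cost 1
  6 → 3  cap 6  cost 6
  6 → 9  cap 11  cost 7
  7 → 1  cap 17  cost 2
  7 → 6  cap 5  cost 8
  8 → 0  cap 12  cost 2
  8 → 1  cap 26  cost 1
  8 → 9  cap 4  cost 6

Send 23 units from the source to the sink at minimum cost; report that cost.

Minimum cost for 23 units: 379

shortest-cost path #1: 2→3→5→8→9 push 2 @ unit cost 11 (adds 22)
shortest-cost path #2: 2→3→4→9 push 6 @ unit cost 15 (adds 90)
shortest-cost path #3: 2→4→9 push 11 @ unit cost 17 (adds 187)
shortest-cost path #4: 2→0→6→9 push 3 @ unit cost 19 (adds 57)
shortest-cost path #5: 2→7→6→9 push 1 @ unit cost 23 (adds 23)
total cost = 379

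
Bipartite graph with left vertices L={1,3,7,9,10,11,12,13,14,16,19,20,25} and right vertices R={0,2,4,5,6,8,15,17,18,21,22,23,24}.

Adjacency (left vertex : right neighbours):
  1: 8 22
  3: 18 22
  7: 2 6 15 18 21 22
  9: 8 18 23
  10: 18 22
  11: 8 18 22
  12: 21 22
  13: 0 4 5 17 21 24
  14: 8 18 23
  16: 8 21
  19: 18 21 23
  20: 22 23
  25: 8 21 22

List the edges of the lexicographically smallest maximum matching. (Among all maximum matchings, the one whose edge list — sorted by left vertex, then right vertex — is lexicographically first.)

|M| = 7 (so the lex-smallest maximum matching has 7 edges)
process left vertices in ascending order; for each, take the smallest-labelled available neighbour that still permits 7 edges overall, or leave it unmatched if none does
lex-smallest matching: {1-8, 3-18, 7-2, 9-23, 10-22, 12-21, 13-0}

Lex-smallest maximum matching: {(1,8), (3,18), (7,2), (9,23), (10,22), (12,21), (13,0)}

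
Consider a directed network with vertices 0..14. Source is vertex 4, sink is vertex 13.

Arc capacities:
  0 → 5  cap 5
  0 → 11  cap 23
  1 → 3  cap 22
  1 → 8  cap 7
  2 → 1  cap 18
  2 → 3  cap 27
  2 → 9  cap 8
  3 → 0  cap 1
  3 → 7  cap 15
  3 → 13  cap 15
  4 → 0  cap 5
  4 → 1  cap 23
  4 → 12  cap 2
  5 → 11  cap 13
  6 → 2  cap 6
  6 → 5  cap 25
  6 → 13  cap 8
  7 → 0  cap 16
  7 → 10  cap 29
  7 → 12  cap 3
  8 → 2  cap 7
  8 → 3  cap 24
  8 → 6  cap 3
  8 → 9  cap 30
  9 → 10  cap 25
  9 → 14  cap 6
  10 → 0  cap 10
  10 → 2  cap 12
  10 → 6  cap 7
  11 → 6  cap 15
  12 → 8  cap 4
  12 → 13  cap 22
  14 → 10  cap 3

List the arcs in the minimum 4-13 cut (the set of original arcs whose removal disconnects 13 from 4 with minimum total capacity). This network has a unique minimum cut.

augment #1: 4→12→13 push 2
augment #2: 4→1→3→13 push 15
augment #3: 4→0→11→6→13 push 5
augment #4: 4→1→8→6→13 push 3
augment #5: 4→1→3→7→12→13 push 3
max flow = 28; residual-reachable set from 4 gives S-side
cut edges (S→T): {(3,13), (4,12), (6,13), (7,12)} total cap 28

Min-cut arcs: {(3,13), (4,12), (6,13), (7,12)} (total capacity 28)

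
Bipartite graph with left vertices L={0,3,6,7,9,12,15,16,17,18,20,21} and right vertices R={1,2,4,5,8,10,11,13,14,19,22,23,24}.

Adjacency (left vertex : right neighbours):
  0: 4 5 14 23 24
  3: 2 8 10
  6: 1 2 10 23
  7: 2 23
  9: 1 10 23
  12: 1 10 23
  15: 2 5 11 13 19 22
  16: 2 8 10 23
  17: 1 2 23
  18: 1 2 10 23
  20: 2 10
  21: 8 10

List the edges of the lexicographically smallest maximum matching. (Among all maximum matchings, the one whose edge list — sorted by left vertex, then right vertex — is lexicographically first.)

|M| = 7 (so the lex-smallest maximum matching has 7 edges)
process left vertices in ascending order; for each, take the smallest-labelled available neighbour that still permits 7 edges overall, or leave it unmatched if none does
lex-smallest matching: {0-4, 3-2, 6-1, 7-23, 9-10, 15-5, 16-8}

Lex-smallest maximum matching: {(0,4), (3,2), (6,1), (7,23), (9,10), (15,5), (16,8)}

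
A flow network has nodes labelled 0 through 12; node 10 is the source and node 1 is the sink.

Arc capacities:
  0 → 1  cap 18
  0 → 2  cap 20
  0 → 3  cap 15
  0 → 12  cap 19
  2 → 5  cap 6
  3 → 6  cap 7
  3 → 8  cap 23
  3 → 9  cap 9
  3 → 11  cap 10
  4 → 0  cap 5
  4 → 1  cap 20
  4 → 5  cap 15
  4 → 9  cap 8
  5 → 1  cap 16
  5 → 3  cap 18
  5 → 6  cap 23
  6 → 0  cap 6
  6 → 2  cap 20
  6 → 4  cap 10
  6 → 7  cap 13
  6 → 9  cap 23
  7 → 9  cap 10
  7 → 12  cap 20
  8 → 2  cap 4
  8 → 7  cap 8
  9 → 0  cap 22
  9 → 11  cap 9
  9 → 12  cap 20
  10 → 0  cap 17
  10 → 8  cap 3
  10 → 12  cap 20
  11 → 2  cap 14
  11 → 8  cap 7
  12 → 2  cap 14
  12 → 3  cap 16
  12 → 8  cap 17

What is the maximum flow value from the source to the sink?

augment #1: 10→0→1 bottleneck 17, total now 17
augment #2: 10→8→2→5→1 bottleneck 3, total now 20
augment #3: 10→12→2→5→1 bottleneck 3, total now 23
augment #4: 10→12→3→6→0→1 bottleneck 1, total now 24
augment #5: 10→12→3→6→4→1 bottleneck 6, total now 30
augment #6: 10→12→3→9→0→6→4→1 bottleneck 1, total now 31

Maximum flow value: 31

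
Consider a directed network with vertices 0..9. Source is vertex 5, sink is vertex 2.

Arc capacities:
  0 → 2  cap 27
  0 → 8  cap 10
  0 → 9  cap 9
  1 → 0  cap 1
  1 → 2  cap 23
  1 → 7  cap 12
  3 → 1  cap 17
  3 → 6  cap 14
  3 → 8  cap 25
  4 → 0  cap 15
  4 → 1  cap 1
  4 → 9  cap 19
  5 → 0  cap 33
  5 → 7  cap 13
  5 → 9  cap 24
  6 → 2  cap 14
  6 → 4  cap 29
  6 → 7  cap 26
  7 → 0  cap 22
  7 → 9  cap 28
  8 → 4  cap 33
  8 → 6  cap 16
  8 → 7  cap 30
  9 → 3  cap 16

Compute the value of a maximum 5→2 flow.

augment #1: 5→0→2 bottleneck 27, total now 27
augment #2: 5→0→8→6→2 bottleneck 6, total now 33
augment #3: 5→9→3→1→2 bottleneck 16, total now 49
augment #4: 5→7→0→8→6→2 bottleneck 4, total now 53

Maximum flow value: 53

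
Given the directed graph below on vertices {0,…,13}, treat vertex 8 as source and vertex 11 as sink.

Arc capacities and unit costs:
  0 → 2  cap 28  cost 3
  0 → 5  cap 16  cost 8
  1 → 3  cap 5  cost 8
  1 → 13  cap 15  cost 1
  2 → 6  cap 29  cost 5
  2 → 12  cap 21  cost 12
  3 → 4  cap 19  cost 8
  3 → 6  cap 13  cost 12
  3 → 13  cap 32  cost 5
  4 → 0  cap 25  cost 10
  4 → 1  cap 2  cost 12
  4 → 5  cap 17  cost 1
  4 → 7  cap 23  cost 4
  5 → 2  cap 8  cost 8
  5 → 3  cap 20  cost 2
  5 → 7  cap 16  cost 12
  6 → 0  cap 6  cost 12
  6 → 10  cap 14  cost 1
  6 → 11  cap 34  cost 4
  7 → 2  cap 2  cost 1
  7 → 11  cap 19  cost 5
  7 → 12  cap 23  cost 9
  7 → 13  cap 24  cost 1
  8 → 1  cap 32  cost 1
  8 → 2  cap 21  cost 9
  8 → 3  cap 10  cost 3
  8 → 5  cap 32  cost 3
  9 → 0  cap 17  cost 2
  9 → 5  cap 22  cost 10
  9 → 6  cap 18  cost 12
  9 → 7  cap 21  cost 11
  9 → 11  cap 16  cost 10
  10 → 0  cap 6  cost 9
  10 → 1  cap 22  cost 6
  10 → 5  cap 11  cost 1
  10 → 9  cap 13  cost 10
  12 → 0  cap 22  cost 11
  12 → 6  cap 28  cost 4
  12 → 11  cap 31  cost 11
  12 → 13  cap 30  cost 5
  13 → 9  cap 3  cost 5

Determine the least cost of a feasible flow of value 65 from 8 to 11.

Minimum cost for 65 units: 1377

shortest-cost path #1: 8→1→13→9→11 push 3 @ unit cost 17 (adds 51)
shortest-cost path #2: 8→2→6→11 push 21 @ unit cost 18 (adds 378)
shortest-cost path #3: 8→3→6→11 push 10 @ unit cost 19 (adds 190)
shortest-cost path #4: 8→5→7→11 push 16 @ unit cost 20 (adds 320)
shortest-cost path #5: 8→5→2→6→11 push 3 @ unit cost 20 (adds 60)
shortest-cost path #6: 8→5→2→6→3→4→7→11 push 3 @ unit cost 21 (adds 63)
shortest-cost path #7: 8→5→2→12→11 push 2 @ unit cost 34 (adds 68)
shortest-cost path #8: 8→5→3→6→2→12→11 push 6 @ unit cost 35 (adds 210)
shortest-cost path #9: 8→5→3→4→7→12→11 push 1 @ unit cost 37 (adds 37)
total cost = 1377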